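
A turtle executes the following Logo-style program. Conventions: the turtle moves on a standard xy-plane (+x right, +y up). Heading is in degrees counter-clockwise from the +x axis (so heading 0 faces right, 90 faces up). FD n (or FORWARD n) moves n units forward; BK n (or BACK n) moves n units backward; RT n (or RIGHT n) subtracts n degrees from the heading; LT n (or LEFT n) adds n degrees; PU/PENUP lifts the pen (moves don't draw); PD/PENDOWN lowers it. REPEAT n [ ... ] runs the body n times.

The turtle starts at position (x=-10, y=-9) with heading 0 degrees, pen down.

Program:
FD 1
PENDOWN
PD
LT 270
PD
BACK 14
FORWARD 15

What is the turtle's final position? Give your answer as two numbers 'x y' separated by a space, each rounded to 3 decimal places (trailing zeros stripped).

Executing turtle program step by step:
Start: pos=(-10,-9), heading=0, pen down
FD 1: (-10,-9) -> (-9,-9) [heading=0, draw]
PD: pen down
PD: pen down
LT 270: heading 0 -> 270
PD: pen down
BK 14: (-9,-9) -> (-9,5) [heading=270, draw]
FD 15: (-9,5) -> (-9,-10) [heading=270, draw]
Final: pos=(-9,-10), heading=270, 3 segment(s) drawn

Answer: -9 -10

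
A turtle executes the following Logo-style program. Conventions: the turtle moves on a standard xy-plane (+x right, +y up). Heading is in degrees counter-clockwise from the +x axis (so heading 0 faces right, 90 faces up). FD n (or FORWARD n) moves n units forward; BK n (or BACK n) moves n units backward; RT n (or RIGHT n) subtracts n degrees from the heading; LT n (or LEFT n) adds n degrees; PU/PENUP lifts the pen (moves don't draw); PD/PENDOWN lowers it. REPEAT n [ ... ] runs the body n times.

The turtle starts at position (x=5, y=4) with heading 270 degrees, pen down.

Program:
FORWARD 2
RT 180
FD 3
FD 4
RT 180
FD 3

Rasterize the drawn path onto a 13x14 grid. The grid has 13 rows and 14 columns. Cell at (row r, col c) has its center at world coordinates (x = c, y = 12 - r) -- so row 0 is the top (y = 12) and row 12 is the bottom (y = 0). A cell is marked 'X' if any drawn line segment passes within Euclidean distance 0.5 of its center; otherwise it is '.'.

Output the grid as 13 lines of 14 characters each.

Answer: ..............
..............
..............
.....X........
.....X........
.....X........
.....X........
.....X........
.....X........
.....X........
.....X........
..............
..............

Derivation:
Segment 0: (5,4) -> (5,2)
Segment 1: (5,2) -> (5,5)
Segment 2: (5,5) -> (5,9)
Segment 3: (5,9) -> (5,6)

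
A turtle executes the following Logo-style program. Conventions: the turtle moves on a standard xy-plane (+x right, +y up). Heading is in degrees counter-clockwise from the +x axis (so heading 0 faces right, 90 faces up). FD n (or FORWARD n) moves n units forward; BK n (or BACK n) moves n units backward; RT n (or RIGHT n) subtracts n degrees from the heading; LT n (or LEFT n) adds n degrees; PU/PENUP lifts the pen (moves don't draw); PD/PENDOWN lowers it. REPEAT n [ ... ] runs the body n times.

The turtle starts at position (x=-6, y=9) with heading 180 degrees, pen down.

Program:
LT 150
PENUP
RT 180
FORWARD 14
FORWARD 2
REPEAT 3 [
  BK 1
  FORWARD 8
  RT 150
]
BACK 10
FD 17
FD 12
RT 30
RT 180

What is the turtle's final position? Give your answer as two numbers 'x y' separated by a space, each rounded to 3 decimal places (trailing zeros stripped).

Executing turtle program step by step:
Start: pos=(-6,9), heading=180, pen down
LT 150: heading 180 -> 330
PU: pen up
RT 180: heading 330 -> 150
FD 14: (-6,9) -> (-18.124,16) [heading=150, move]
FD 2: (-18.124,16) -> (-19.856,17) [heading=150, move]
REPEAT 3 [
  -- iteration 1/3 --
  BK 1: (-19.856,17) -> (-18.99,16.5) [heading=150, move]
  FD 8: (-18.99,16.5) -> (-25.919,20.5) [heading=150, move]
  RT 150: heading 150 -> 0
  -- iteration 2/3 --
  BK 1: (-25.919,20.5) -> (-26.919,20.5) [heading=0, move]
  FD 8: (-26.919,20.5) -> (-18.919,20.5) [heading=0, move]
  RT 150: heading 0 -> 210
  -- iteration 3/3 --
  BK 1: (-18.919,20.5) -> (-18.053,21) [heading=210, move]
  FD 8: (-18.053,21) -> (-24.981,17) [heading=210, move]
  RT 150: heading 210 -> 60
]
BK 10: (-24.981,17) -> (-29.981,8.34) [heading=60, move]
FD 17: (-29.981,8.34) -> (-21.481,23.062) [heading=60, move]
FD 12: (-21.481,23.062) -> (-15.481,33.454) [heading=60, move]
RT 30: heading 60 -> 30
RT 180: heading 30 -> 210
Final: pos=(-15.481,33.454), heading=210, 0 segment(s) drawn

Answer: -15.481 33.454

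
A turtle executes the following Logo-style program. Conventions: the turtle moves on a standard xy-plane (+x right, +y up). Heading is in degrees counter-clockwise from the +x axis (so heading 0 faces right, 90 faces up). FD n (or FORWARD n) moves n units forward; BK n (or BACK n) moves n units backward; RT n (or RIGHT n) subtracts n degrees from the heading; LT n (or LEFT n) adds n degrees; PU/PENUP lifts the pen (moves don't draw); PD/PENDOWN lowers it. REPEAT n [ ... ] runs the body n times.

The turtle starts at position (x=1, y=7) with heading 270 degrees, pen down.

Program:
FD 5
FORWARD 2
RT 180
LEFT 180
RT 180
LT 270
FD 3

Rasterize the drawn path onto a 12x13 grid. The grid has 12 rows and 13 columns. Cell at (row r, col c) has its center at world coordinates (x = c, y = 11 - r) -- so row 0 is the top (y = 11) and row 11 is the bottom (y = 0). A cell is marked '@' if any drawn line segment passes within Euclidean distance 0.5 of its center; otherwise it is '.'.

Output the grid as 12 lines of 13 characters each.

Answer: .............
.............
.............
.............
.@...........
.@...........
.@...........
.@...........
.@...........
.@...........
.@...........
.@@@@........

Derivation:
Segment 0: (1,7) -> (1,2)
Segment 1: (1,2) -> (1,0)
Segment 2: (1,0) -> (4,-0)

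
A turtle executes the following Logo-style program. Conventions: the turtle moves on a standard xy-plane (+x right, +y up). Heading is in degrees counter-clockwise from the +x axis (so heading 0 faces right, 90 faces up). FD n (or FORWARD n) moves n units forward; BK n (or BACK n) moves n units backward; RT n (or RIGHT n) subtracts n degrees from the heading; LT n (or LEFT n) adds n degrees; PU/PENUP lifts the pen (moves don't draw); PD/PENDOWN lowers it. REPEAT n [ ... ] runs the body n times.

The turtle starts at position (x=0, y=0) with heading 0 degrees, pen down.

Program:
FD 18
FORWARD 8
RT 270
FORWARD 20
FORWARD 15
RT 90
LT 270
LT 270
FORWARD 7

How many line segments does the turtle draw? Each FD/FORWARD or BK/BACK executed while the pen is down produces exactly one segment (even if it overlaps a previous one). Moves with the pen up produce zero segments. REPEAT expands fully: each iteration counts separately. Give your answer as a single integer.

Answer: 5

Derivation:
Executing turtle program step by step:
Start: pos=(0,0), heading=0, pen down
FD 18: (0,0) -> (18,0) [heading=0, draw]
FD 8: (18,0) -> (26,0) [heading=0, draw]
RT 270: heading 0 -> 90
FD 20: (26,0) -> (26,20) [heading=90, draw]
FD 15: (26,20) -> (26,35) [heading=90, draw]
RT 90: heading 90 -> 0
LT 270: heading 0 -> 270
LT 270: heading 270 -> 180
FD 7: (26,35) -> (19,35) [heading=180, draw]
Final: pos=(19,35), heading=180, 5 segment(s) drawn
Segments drawn: 5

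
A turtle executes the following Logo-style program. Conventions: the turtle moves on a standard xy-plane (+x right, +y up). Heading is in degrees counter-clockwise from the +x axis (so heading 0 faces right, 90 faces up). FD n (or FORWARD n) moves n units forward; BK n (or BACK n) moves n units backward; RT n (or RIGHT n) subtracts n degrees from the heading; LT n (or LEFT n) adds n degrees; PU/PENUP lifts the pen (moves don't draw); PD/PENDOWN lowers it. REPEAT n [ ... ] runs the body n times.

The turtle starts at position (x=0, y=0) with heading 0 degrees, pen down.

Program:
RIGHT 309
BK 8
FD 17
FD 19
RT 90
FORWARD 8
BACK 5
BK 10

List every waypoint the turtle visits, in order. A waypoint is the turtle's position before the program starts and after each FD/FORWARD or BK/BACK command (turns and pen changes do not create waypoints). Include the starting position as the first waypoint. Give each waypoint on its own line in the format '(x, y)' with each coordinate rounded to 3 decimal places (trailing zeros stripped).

Answer: (0, 0)
(-5.035, -6.217)
(5.664, 6.994)
(17.621, 21.76)
(23.838, 16.726)
(19.952, 19.872)
(12.181, 26.165)

Derivation:
Executing turtle program step by step:
Start: pos=(0,0), heading=0, pen down
RT 309: heading 0 -> 51
BK 8: (0,0) -> (-5.035,-6.217) [heading=51, draw]
FD 17: (-5.035,-6.217) -> (5.664,6.994) [heading=51, draw]
FD 19: (5.664,6.994) -> (17.621,21.76) [heading=51, draw]
RT 90: heading 51 -> 321
FD 8: (17.621,21.76) -> (23.838,16.726) [heading=321, draw]
BK 5: (23.838,16.726) -> (19.952,19.872) [heading=321, draw]
BK 10: (19.952,19.872) -> (12.181,26.165) [heading=321, draw]
Final: pos=(12.181,26.165), heading=321, 6 segment(s) drawn
Waypoints (7 total):
(0, 0)
(-5.035, -6.217)
(5.664, 6.994)
(17.621, 21.76)
(23.838, 16.726)
(19.952, 19.872)
(12.181, 26.165)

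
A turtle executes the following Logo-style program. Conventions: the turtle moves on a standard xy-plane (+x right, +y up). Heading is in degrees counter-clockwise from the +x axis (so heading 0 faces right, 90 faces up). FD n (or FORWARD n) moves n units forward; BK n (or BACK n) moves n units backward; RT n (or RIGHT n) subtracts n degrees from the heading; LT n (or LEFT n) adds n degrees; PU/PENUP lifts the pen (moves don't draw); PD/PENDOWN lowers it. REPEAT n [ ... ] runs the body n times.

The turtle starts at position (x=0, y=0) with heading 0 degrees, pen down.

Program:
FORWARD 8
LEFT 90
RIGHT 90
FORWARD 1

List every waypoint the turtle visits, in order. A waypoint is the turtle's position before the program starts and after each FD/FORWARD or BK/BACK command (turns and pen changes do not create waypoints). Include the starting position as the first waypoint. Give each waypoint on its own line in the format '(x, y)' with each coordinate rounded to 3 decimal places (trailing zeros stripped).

Answer: (0, 0)
(8, 0)
(9, 0)

Derivation:
Executing turtle program step by step:
Start: pos=(0,0), heading=0, pen down
FD 8: (0,0) -> (8,0) [heading=0, draw]
LT 90: heading 0 -> 90
RT 90: heading 90 -> 0
FD 1: (8,0) -> (9,0) [heading=0, draw]
Final: pos=(9,0), heading=0, 2 segment(s) drawn
Waypoints (3 total):
(0, 0)
(8, 0)
(9, 0)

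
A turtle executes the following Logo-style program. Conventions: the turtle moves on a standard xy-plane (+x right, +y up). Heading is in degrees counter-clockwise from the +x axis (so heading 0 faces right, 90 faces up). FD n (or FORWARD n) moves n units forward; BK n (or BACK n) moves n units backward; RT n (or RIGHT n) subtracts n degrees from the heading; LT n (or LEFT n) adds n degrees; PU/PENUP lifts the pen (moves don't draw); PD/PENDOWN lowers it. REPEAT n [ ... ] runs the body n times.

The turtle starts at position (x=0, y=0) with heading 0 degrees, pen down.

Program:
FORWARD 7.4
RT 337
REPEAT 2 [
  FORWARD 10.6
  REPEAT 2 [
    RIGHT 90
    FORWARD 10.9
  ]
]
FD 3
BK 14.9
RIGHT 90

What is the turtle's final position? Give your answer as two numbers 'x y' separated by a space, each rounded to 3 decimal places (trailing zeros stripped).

Executing turtle program step by step:
Start: pos=(0,0), heading=0, pen down
FD 7.4: (0,0) -> (7.4,0) [heading=0, draw]
RT 337: heading 0 -> 23
REPEAT 2 [
  -- iteration 1/2 --
  FD 10.6: (7.4,0) -> (17.157,4.142) [heading=23, draw]
  REPEAT 2 [
    -- iteration 1/2 --
    RT 90: heading 23 -> 293
    FD 10.9: (17.157,4.142) -> (21.416,-5.892) [heading=293, draw]
    -- iteration 2/2 --
    RT 90: heading 293 -> 203
    FD 10.9: (21.416,-5.892) -> (11.383,-10.151) [heading=203, draw]
  ]
  -- iteration 2/2 --
  FD 10.6: (11.383,-10.151) -> (1.625,-14.292) [heading=203, draw]
  REPEAT 2 [
    -- iteration 1/2 --
    RT 90: heading 203 -> 113
    FD 10.9: (1.625,-14.292) -> (-2.634,-4.259) [heading=113, draw]
    -- iteration 2/2 --
    RT 90: heading 113 -> 23
    FD 10.9: (-2.634,-4.259) -> (7.4,0) [heading=23, draw]
  ]
]
FD 3: (7.4,0) -> (10.162,1.172) [heading=23, draw]
BK 14.9: (10.162,1.172) -> (-3.554,-4.65) [heading=23, draw]
RT 90: heading 23 -> 293
Final: pos=(-3.554,-4.65), heading=293, 9 segment(s) drawn

Answer: -3.554 -4.65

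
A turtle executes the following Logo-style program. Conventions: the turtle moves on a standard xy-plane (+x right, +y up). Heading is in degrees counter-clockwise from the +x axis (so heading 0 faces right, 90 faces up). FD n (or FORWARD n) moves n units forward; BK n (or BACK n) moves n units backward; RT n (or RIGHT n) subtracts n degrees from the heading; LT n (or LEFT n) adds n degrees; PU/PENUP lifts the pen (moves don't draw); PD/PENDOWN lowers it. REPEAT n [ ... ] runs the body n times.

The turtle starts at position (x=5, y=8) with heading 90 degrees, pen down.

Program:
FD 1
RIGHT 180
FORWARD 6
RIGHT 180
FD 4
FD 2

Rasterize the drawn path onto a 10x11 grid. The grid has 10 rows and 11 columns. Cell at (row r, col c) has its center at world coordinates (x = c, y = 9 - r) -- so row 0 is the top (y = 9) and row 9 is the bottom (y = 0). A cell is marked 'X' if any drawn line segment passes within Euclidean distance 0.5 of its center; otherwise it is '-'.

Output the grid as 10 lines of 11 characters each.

Segment 0: (5,8) -> (5,9)
Segment 1: (5,9) -> (5,3)
Segment 2: (5,3) -> (5,7)
Segment 3: (5,7) -> (5,9)

Answer: -----X-----
-----X-----
-----X-----
-----X-----
-----X-----
-----X-----
-----X-----
-----------
-----------
-----------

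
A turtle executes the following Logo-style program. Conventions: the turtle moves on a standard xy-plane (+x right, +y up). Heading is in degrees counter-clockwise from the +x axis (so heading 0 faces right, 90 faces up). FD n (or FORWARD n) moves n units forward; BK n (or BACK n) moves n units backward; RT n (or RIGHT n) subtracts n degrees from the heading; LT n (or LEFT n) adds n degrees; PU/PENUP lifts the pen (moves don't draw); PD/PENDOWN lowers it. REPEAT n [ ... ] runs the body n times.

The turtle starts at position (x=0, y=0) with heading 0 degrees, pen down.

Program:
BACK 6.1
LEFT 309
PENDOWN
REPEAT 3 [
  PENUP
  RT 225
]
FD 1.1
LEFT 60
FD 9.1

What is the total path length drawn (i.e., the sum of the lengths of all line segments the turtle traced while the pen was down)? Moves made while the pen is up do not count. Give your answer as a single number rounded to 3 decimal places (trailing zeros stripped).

Executing turtle program step by step:
Start: pos=(0,0), heading=0, pen down
BK 6.1: (0,0) -> (-6.1,0) [heading=0, draw]
LT 309: heading 0 -> 309
PD: pen down
REPEAT 3 [
  -- iteration 1/3 --
  PU: pen up
  RT 225: heading 309 -> 84
  -- iteration 2/3 --
  PU: pen up
  RT 225: heading 84 -> 219
  -- iteration 3/3 --
  PU: pen up
  RT 225: heading 219 -> 354
]
FD 1.1: (-6.1,0) -> (-5.006,-0.115) [heading=354, move]
LT 60: heading 354 -> 54
FD 9.1: (-5.006,-0.115) -> (0.343,7.247) [heading=54, move]
Final: pos=(0.343,7.247), heading=54, 1 segment(s) drawn

Segment lengths:
  seg 1: (0,0) -> (-6.1,0), length = 6.1
Total = 6.1

Answer: 6.1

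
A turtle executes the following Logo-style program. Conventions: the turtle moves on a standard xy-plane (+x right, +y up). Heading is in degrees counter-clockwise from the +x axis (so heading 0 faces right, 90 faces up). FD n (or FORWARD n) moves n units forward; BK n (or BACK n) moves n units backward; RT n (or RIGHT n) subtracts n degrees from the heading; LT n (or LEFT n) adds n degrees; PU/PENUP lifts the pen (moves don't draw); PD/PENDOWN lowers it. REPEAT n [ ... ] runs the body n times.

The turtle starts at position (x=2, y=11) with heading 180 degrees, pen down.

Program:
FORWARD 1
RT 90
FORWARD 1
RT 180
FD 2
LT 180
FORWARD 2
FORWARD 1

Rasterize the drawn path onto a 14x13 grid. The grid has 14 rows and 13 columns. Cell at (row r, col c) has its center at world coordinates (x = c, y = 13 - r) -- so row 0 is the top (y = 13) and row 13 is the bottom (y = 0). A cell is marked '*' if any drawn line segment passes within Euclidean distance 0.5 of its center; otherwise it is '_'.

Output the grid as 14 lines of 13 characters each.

Answer: _*___________
_*___________
_**__________
_*___________
_____________
_____________
_____________
_____________
_____________
_____________
_____________
_____________
_____________
_____________

Derivation:
Segment 0: (2,11) -> (1,11)
Segment 1: (1,11) -> (1,12)
Segment 2: (1,12) -> (1,10)
Segment 3: (1,10) -> (1,12)
Segment 4: (1,12) -> (1,13)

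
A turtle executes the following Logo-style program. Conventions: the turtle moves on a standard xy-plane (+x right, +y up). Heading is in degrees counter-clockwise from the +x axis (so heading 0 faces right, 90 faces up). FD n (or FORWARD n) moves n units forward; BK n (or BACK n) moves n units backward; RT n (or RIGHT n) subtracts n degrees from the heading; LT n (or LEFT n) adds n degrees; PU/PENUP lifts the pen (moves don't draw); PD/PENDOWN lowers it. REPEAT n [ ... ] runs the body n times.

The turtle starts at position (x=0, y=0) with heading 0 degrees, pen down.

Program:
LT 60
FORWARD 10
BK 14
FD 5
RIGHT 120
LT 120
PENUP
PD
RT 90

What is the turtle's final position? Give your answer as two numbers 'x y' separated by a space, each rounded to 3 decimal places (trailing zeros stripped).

Answer: 0.5 0.866

Derivation:
Executing turtle program step by step:
Start: pos=(0,0), heading=0, pen down
LT 60: heading 0 -> 60
FD 10: (0,0) -> (5,8.66) [heading=60, draw]
BK 14: (5,8.66) -> (-2,-3.464) [heading=60, draw]
FD 5: (-2,-3.464) -> (0.5,0.866) [heading=60, draw]
RT 120: heading 60 -> 300
LT 120: heading 300 -> 60
PU: pen up
PD: pen down
RT 90: heading 60 -> 330
Final: pos=(0.5,0.866), heading=330, 3 segment(s) drawn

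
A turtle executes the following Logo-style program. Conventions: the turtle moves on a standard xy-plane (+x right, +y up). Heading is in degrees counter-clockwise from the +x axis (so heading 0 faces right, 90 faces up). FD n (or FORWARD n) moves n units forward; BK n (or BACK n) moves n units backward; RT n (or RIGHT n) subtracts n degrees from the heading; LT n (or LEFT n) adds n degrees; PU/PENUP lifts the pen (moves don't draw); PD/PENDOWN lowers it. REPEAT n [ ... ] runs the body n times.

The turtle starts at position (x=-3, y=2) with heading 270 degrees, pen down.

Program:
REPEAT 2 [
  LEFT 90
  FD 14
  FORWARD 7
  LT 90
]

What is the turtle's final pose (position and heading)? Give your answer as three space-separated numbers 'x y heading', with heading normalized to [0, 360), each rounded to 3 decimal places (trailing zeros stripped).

Answer: -3 2 270

Derivation:
Executing turtle program step by step:
Start: pos=(-3,2), heading=270, pen down
REPEAT 2 [
  -- iteration 1/2 --
  LT 90: heading 270 -> 0
  FD 14: (-3,2) -> (11,2) [heading=0, draw]
  FD 7: (11,2) -> (18,2) [heading=0, draw]
  LT 90: heading 0 -> 90
  -- iteration 2/2 --
  LT 90: heading 90 -> 180
  FD 14: (18,2) -> (4,2) [heading=180, draw]
  FD 7: (4,2) -> (-3,2) [heading=180, draw]
  LT 90: heading 180 -> 270
]
Final: pos=(-3,2), heading=270, 4 segment(s) drawn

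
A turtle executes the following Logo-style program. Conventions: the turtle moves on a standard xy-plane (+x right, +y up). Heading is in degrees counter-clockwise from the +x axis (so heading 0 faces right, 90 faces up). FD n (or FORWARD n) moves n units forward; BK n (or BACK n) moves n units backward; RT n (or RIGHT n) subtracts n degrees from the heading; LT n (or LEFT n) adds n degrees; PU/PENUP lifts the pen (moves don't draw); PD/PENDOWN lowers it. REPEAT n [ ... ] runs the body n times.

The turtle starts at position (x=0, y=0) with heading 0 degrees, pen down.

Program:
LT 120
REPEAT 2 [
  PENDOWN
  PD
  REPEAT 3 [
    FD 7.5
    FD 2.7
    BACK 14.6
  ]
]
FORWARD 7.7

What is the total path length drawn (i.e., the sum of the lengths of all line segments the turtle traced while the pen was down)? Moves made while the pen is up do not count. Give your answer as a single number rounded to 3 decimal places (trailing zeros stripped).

Answer: 156.5

Derivation:
Executing turtle program step by step:
Start: pos=(0,0), heading=0, pen down
LT 120: heading 0 -> 120
REPEAT 2 [
  -- iteration 1/2 --
  PD: pen down
  PD: pen down
  REPEAT 3 [
    -- iteration 1/3 --
    FD 7.5: (0,0) -> (-3.75,6.495) [heading=120, draw]
    FD 2.7: (-3.75,6.495) -> (-5.1,8.833) [heading=120, draw]
    BK 14.6: (-5.1,8.833) -> (2.2,-3.811) [heading=120, draw]
    -- iteration 2/3 --
    FD 7.5: (2.2,-3.811) -> (-1.55,2.685) [heading=120, draw]
    FD 2.7: (-1.55,2.685) -> (-2.9,5.023) [heading=120, draw]
    BK 14.6: (-2.9,5.023) -> (4.4,-7.621) [heading=120, draw]
    -- iteration 3/3 --
    FD 7.5: (4.4,-7.621) -> (0.65,-1.126) [heading=120, draw]
    FD 2.7: (0.65,-1.126) -> (-0.7,1.212) [heading=120, draw]
    BK 14.6: (-0.7,1.212) -> (6.6,-11.432) [heading=120, draw]
  ]
  -- iteration 2/2 --
  PD: pen down
  PD: pen down
  REPEAT 3 [
    -- iteration 1/3 --
    FD 7.5: (6.6,-11.432) -> (2.85,-4.936) [heading=120, draw]
    FD 2.7: (2.85,-4.936) -> (1.5,-2.598) [heading=120, draw]
    BK 14.6: (1.5,-2.598) -> (8.8,-15.242) [heading=120, draw]
    -- iteration 2/3 --
    FD 7.5: (8.8,-15.242) -> (5.05,-8.747) [heading=120, draw]
    FD 2.7: (5.05,-8.747) -> (3.7,-6.409) [heading=120, draw]
    BK 14.6: (3.7,-6.409) -> (11,-19.053) [heading=120, draw]
    -- iteration 3/3 --
    FD 7.5: (11,-19.053) -> (7.25,-12.557) [heading=120, draw]
    FD 2.7: (7.25,-12.557) -> (5.9,-10.219) [heading=120, draw]
    BK 14.6: (5.9,-10.219) -> (13.2,-22.863) [heading=120, draw]
  ]
]
FD 7.7: (13.2,-22.863) -> (9.35,-16.195) [heading=120, draw]
Final: pos=(9.35,-16.195), heading=120, 19 segment(s) drawn

Segment lengths:
  seg 1: (0,0) -> (-3.75,6.495), length = 7.5
  seg 2: (-3.75,6.495) -> (-5.1,8.833), length = 2.7
  seg 3: (-5.1,8.833) -> (2.2,-3.811), length = 14.6
  seg 4: (2.2,-3.811) -> (-1.55,2.685), length = 7.5
  seg 5: (-1.55,2.685) -> (-2.9,5.023), length = 2.7
  seg 6: (-2.9,5.023) -> (4.4,-7.621), length = 14.6
  seg 7: (4.4,-7.621) -> (0.65,-1.126), length = 7.5
  seg 8: (0.65,-1.126) -> (-0.7,1.212), length = 2.7
  seg 9: (-0.7,1.212) -> (6.6,-11.432), length = 14.6
  seg 10: (6.6,-11.432) -> (2.85,-4.936), length = 7.5
  seg 11: (2.85,-4.936) -> (1.5,-2.598), length = 2.7
  seg 12: (1.5,-2.598) -> (8.8,-15.242), length = 14.6
  seg 13: (8.8,-15.242) -> (5.05,-8.747), length = 7.5
  seg 14: (5.05,-8.747) -> (3.7,-6.409), length = 2.7
  seg 15: (3.7,-6.409) -> (11,-19.053), length = 14.6
  seg 16: (11,-19.053) -> (7.25,-12.557), length = 7.5
  seg 17: (7.25,-12.557) -> (5.9,-10.219), length = 2.7
  seg 18: (5.9,-10.219) -> (13.2,-22.863), length = 14.6
  seg 19: (13.2,-22.863) -> (9.35,-16.195), length = 7.7
Total = 156.5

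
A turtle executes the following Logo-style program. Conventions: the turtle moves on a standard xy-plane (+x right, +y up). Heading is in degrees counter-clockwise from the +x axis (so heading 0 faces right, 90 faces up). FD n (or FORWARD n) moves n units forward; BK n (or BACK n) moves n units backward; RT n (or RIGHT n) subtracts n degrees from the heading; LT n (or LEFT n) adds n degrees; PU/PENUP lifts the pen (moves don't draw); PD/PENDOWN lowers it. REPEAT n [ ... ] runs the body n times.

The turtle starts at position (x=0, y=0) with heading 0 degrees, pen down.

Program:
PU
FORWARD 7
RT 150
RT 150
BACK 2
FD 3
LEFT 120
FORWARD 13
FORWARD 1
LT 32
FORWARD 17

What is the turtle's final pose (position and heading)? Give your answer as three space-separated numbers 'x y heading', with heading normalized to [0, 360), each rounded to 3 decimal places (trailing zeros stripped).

Answer: -20.917 -8.143 212

Derivation:
Executing turtle program step by step:
Start: pos=(0,0), heading=0, pen down
PU: pen up
FD 7: (0,0) -> (7,0) [heading=0, move]
RT 150: heading 0 -> 210
RT 150: heading 210 -> 60
BK 2: (7,0) -> (6,-1.732) [heading=60, move]
FD 3: (6,-1.732) -> (7.5,0.866) [heading=60, move]
LT 120: heading 60 -> 180
FD 13: (7.5,0.866) -> (-5.5,0.866) [heading=180, move]
FD 1: (-5.5,0.866) -> (-6.5,0.866) [heading=180, move]
LT 32: heading 180 -> 212
FD 17: (-6.5,0.866) -> (-20.917,-8.143) [heading=212, move]
Final: pos=(-20.917,-8.143), heading=212, 0 segment(s) drawn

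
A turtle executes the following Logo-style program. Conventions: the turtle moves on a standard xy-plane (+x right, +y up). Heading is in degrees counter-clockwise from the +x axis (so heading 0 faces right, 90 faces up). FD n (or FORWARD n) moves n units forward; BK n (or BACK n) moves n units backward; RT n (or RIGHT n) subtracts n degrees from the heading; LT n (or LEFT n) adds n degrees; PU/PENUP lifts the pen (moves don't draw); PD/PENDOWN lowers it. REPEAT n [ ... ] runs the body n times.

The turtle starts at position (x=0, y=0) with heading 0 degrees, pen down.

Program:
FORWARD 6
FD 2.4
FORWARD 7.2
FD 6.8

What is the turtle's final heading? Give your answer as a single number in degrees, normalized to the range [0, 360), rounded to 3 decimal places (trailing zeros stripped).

Executing turtle program step by step:
Start: pos=(0,0), heading=0, pen down
FD 6: (0,0) -> (6,0) [heading=0, draw]
FD 2.4: (6,0) -> (8.4,0) [heading=0, draw]
FD 7.2: (8.4,0) -> (15.6,0) [heading=0, draw]
FD 6.8: (15.6,0) -> (22.4,0) [heading=0, draw]
Final: pos=(22.4,0), heading=0, 4 segment(s) drawn

Answer: 0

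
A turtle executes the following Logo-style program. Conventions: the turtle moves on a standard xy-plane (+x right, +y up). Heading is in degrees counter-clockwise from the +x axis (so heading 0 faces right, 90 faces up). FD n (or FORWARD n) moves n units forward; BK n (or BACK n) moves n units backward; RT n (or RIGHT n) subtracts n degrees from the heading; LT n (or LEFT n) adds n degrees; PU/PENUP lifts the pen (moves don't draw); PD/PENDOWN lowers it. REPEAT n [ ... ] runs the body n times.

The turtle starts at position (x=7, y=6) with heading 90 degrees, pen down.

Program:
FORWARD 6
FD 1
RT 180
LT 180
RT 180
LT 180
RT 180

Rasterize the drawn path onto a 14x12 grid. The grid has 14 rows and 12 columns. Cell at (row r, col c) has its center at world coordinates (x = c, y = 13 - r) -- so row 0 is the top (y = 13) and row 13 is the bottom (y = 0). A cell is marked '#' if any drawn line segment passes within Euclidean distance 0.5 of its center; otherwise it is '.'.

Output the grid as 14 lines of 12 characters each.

Answer: .......#....
.......#....
.......#....
.......#....
.......#....
.......#....
.......#....
.......#....
............
............
............
............
............
............

Derivation:
Segment 0: (7,6) -> (7,12)
Segment 1: (7,12) -> (7,13)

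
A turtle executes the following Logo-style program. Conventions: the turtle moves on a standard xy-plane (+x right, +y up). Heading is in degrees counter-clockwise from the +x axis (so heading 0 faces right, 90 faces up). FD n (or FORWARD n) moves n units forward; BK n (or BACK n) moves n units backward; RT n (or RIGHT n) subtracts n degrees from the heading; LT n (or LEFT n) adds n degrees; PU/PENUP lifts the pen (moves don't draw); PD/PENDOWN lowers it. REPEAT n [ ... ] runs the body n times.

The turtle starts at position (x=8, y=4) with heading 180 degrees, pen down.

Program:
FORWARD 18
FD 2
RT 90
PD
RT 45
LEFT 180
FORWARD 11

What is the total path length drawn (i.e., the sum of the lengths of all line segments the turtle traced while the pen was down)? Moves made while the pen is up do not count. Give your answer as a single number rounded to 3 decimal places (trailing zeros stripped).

Answer: 31

Derivation:
Executing turtle program step by step:
Start: pos=(8,4), heading=180, pen down
FD 18: (8,4) -> (-10,4) [heading=180, draw]
FD 2: (-10,4) -> (-12,4) [heading=180, draw]
RT 90: heading 180 -> 90
PD: pen down
RT 45: heading 90 -> 45
LT 180: heading 45 -> 225
FD 11: (-12,4) -> (-19.778,-3.778) [heading=225, draw]
Final: pos=(-19.778,-3.778), heading=225, 3 segment(s) drawn

Segment lengths:
  seg 1: (8,4) -> (-10,4), length = 18
  seg 2: (-10,4) -> (-12,4), length = 2
  seg 3: (-12,4) -> (-19.778,-3.778), length = 11
Total = 31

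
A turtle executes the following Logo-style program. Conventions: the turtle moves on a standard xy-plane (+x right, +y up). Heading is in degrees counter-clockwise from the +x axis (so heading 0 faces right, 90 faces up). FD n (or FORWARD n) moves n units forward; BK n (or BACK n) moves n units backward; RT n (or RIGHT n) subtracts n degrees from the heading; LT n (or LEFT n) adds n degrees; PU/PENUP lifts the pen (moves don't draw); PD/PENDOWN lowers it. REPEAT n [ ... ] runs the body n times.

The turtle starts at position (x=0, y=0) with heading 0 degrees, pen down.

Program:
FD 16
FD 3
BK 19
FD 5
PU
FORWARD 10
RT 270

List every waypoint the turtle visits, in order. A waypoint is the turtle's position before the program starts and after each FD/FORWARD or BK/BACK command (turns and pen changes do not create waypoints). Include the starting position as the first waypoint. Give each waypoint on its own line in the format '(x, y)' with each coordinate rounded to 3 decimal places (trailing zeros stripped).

Executing turtle program step by step:
Start: pos=(0,0), heading=0, pen down
FD 16: (0,0) -> (16,0) [heading=0, draw]
FD 3: (16,0) -> (19,0) [heading=0, draw]
BK 19: (19,0) -> (0,0) [heading=0, draw]
FD 5: (0,0) -> (5,0) [heading=0, draw]
PU: pen up
FD 10: (5,0) -> (15,0) [heading=0, move]
RT 270: heading 0 -> 90
Final: pos=(15,0), heading=90, 4 segment(s) drawn
Waypoints (6 total):
(0, 0)
(16, 0)
(19, 0)
(0, 0)
(5, 0)
(15, 0)

Answer: (0, 0)
(16, 0)
(19, 0)
(0, 0)
(5, 0)
(15, 0)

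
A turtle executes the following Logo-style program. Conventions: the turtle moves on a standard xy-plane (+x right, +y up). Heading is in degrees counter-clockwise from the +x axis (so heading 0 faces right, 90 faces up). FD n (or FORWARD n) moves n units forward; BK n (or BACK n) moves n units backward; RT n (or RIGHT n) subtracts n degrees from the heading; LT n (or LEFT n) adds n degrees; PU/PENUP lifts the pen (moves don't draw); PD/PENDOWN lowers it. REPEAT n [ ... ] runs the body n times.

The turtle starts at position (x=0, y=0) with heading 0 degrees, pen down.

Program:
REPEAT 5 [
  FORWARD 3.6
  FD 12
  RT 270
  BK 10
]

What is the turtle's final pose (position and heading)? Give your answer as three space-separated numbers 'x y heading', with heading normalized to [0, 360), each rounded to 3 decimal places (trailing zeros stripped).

Answer: 15.6 -10 90

Derivation:
Executing turtle program step by step:
Start: pos=(0,0), heading=0, pen down
REPEAT 5 [
  -- iteration 1/5 --
  FD 3.6: (0,0) -> (3.6,0) [heading=0, draw]
  FD 12: (3.6,0) -> (15.6,0) [heading=0, draw]
  RT 270: heading 0 -> 90
  BK 10: (15.6,0) -> (15.6,-10) [heading=90, draw]
  -- iteration 2/5 --
  FD 3.6: (15.6,-10) -> (15.6,-6.4) [heading=90, draw]
  FD 12: (15.6,-6.4) -> (15.6,5.6) [heading=90, draw]
  RT 270: heading 90 -> 180
  BK 10: (15.6,5.6) -> (25.6,5.6) [heading=180, draw]
  -- iteration 3/5 --
  FD 3.6: (25.6,5.6) -> (22,5.6) [heading=180, draw]
  FD 12: (22,5.6) -> (10,5.6) [heading=180, draw]
  RT 270: heading 180 -> 270
  BK 10: (10,5.6) -> (10,15.6) [heading=270, draw]
  -- iteration 4/5 --
  FD 3.6: (10,15.6) -> (10,12) [heading=270, draw]
  FD 12: (10,12) -> (10,0) [heading=270, draw]
  RT 270: heading 270 -> 0
  BK 10: (10,0) -> (0,0) [heading=0, draw]
  -- iteration 5/5 --
  FD 3.6: (0,0) -> (3.6,0) [heading=0, draw]
  FD 12: (3.6,0) -> (15.6,0) [heading=0, draw]
  RT 270: heading 0 -> 90
  BK 10: (15.6,0) -> (15.6,-10) [heading=90, draw]
]
Final: pos=(15.6,-10), heading=90, 15 segment(s) drawn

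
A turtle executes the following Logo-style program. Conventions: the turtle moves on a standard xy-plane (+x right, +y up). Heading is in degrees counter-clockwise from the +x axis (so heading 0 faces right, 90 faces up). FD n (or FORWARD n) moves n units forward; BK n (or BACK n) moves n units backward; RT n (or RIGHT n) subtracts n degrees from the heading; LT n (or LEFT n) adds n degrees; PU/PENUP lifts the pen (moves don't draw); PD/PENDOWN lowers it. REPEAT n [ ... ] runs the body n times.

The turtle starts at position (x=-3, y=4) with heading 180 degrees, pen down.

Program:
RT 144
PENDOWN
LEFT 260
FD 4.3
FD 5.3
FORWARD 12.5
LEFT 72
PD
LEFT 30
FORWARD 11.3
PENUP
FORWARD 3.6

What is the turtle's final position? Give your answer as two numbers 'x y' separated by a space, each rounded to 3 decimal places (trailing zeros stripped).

Answer: 18.429 -6.69

Derivation:
Executing turtle program step by step:
Start: pos=(-3,4), heading=180, pen down
RT 144: heading 180 -> 36
PD: pen down
LT 260: heading 36 -> 296
FD 4.3: (-3,4) -> (-1.115,0.135) [heading=296, draw]
FD 5.3: (-1.115,0.135) -> (1.208,-4.628) [heading=296, draw]
FD 12.5: (1.208,-4.628) -> (6.688,-15.863) [heading=296, draw]
LT 72: heading 296 -> 8
PD: pen down
LT 30: heading 8 -> 38
FD 11.3: (6.688,-15.863) -> (15.593,-8.906) [heading=38, draw]
PU: pen up
FD 3.6: (15.593,-8.906) -> (18.429,-6.69) [heading=38, move]
Final: pos=(18.429,-6.69), heading=38, 4 segment(s) drawn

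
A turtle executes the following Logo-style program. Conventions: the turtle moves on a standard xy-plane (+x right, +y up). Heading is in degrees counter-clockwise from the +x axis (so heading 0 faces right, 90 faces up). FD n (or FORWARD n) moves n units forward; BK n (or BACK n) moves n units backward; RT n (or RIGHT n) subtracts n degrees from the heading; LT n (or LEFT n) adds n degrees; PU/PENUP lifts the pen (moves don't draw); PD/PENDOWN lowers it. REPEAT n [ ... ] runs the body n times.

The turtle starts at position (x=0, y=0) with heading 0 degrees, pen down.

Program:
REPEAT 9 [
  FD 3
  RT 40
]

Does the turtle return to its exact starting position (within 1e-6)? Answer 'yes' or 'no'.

Executing turtle program step by step:
Start: pos=(0,0), heading=0, pen down
REPEAT 9 [
  -- iteration 1/9 --
  FD 3: (0,0) -> (3,0) [heading=0, draw]
  RT 40: heading 0 -> 320
  -- iteration 2/9 --
  FD 3: (3,0) -> (5.298,-1.928) [heading=320, draw]
  RT 40: heading 320 -> 280
  -- iteration 3/9 --
  FD 3: (5.298,-1.928) -> (5.819,-4.883) [heading=280, draw]
  RT 40: heading 280 -> 240
  -- iteration 4/9 --
  FD 3: (5.819,-4.883) -> (4.319,-7.481) [heading=240, draw]
  RT 40: heading 240 -> 200
  -- iteration 5/9 --
  FD 3: (4.319,-7.481) -> (1.5,-8.507) [heading=200, draw]
  RT 40: heading 200 -> 160
  -- iteration 6/9 --
  FD 3: (1.5,-8.507) -> (-1.319,-7.481) [heading=160, draw]
  RT 40: heading 160 -> 120
  -- iteration 7/9 --
  FD 3: (-1.319,-7.481) -> (-2.819,-4.883) [heading=120, draw]
  RT 40: heading 120 -> 80
  -- iteration 8/9 --
  FD 3: (-2.819,-4.883) -> (-2.298,-1.928) [heading=80, draw]
  RT 40: heading 80 -> 40
  -- iteration 9/9 --
  FD 3: (-2.298,-1.928) -> (0,0) [heading=40, draw]
  RT 40: heading 40 -> 0
]
Final: pos=(0,0), heading=0, 9 segment(s) drawn

Start position: (0, 0)
Final position: (0, 0)
Distance = 0; < 1e-6 -> CLOSED

Answer: yes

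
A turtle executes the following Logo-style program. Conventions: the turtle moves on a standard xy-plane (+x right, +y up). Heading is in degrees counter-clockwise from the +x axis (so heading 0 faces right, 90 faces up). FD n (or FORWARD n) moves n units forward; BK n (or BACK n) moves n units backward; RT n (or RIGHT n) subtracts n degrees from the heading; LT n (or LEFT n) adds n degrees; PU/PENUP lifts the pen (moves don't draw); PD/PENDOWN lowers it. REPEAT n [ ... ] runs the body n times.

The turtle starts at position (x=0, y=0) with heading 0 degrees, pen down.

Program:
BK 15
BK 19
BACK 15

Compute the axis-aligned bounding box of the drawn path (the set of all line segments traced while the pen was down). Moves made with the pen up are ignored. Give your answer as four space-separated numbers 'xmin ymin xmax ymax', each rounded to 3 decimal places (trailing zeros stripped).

Answer: -49 0 0 0

Derivation:
Executing turtle program step by step:
Start: pos=(0,0), heading=0, pen down
BK 15: (0,0) -> (-15,0) [heading=0, draw]
BK 19: (-15,0) -> (-34,0) [heading=0, draw]
BK 15: (-34,0) -> (-49,0) [heading=0, draw]
Final: pos=(-49,0), heading=0, 3 segment(s) drawn

Segment endpoints: x in {-49, -34, -15, 0}, y in {0}
xmin=-49, ymin=0, xmax=0, ymax=0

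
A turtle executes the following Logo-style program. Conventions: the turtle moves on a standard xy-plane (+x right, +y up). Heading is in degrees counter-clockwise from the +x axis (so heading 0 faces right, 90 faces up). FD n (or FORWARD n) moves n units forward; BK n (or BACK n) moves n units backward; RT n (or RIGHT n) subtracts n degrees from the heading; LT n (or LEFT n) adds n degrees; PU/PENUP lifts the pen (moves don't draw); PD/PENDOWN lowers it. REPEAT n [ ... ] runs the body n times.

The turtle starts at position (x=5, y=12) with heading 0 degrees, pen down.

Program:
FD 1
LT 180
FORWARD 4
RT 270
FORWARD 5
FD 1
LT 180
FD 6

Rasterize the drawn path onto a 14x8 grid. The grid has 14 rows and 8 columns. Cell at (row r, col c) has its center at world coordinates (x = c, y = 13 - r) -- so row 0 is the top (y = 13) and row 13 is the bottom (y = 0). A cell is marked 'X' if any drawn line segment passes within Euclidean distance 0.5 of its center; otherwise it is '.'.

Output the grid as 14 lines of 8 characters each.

Segment 0: (5,12) -> (6,12)
Segment 1: (6,12) -> (2,12)
Segment 2: (2,12) -> (2,7)
Segment 3: (2,7) -> (2,6)
Segment 4: (2,6) -> (2,12)

Answer: ........
..XXXXX.
..X.....
..X.....
..X.....
..X.....
..X.....
..X.....
........
........
........
........
........
........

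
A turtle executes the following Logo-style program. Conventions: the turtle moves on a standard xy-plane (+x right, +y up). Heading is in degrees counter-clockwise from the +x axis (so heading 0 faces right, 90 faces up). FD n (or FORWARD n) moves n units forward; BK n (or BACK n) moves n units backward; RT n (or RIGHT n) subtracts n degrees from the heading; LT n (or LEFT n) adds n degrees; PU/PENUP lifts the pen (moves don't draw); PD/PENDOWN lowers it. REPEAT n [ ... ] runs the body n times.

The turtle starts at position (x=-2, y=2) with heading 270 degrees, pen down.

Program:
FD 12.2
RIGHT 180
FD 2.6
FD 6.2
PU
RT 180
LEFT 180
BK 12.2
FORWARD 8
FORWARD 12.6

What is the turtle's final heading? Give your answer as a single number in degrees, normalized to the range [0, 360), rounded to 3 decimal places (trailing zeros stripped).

Executing turtle program step by step:
Start: pos=(-2,2), heading=270, pen down
FD 12.2: (-2,2) -> (-2,-10.2) [heading=270, draw]
RT 180: heading 270 -> 90
FD 2.6: (-2,-10.2) -> (-2,-7.6) [heading=90, draw]
FD 6.2: (-2,-7.6) -> (-2,-1.4) [heading=90, draw]
PU: pen up
RT 180: heading 90 -> 270
LT 180: heading 270 -> 90
BK 12.2: (-2,-1.4) -> (-2,-13.6) [heading=90, move]
FD 8: (-2,-13.6) -> (-2,-5.6) [heading=90, move]
FD 12.6: (-2,-5.6) -> (-2,7) [heading=90, move]
Final: pos=(-2,7), heading=90, 3 segment(s) drawn

Answer: 90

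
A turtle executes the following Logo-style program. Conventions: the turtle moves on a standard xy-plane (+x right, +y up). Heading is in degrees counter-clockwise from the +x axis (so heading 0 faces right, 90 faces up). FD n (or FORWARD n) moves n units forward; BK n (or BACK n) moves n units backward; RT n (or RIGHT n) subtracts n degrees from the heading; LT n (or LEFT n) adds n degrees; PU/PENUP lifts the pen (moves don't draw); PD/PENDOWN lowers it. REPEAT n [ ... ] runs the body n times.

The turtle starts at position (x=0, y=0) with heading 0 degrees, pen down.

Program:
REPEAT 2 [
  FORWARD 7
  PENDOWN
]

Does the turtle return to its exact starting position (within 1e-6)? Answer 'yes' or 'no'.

Answer: no

Derivation:
Executing turtle program step by step:
Start: pos=(0,0), heading=0, pen down
REPEAT 2 [
  -- iteration 1/2 --
  FD 7: (0,0) -> (7,0) [heading=0, draw]
  PD: pen down
  -- iteration 2/2 --
  FD 7: (7,0) -> (14,0) [heading=0, draw]
  PD: pen down
]
Final: pos=(14,0), heading=0, 2 segment(s) drawn

Start position: (0, 0)
Final position: (14, 0)
Distance = 14; >= 1e-6 -> NOT closed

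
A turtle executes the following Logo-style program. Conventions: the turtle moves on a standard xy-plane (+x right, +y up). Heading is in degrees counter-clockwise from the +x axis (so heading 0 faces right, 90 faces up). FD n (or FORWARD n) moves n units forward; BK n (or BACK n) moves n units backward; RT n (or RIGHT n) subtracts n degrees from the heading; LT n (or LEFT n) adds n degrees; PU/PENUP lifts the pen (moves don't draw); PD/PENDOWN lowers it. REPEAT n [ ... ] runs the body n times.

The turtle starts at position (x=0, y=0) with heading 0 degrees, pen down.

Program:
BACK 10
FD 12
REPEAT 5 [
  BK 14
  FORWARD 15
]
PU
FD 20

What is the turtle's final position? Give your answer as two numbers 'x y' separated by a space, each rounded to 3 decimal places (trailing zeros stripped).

Answer: 27 0

Derivation:
Executing turtle program step by step:
Start: pos=(0,0), heading=0, pen down
BK 10: (0,0) -> (-10,0) [heading=0, draw]
FD 12: (-10,0) -> (2,0) [heading=0, draw]
REPEAT 5 [
  -- iteration 1/5 --
  BK 14: (2,0) -> (-12,0) [heading=0, draw]
  FD 15: (-12,0) -> (3,0) [heading=0, draw]
  -- iteration 2/5 --
  BK 14: (3,0) -> (-11,0) [heading=0, draw]
  FD 15: (-11,0) -> (4,0) [heading=0, draw]
  -- iteration 3/5 --
  BK 14: (4,0) -> (-10,0) [heading=0, draw]
  FD 15: (-10,0) -> (5,0) [heading=0, draw]
  -- iteration 4/5 --
  BK 14: (5,0) -> (-9,0) [heading=0, draw]
  FD 15: (-9,0) -> (6,0) [heading=0, draw]
  -- iteration 5/5 --
  BK 14: (6,0) -> (-8,0) [heading=0, draw]
  FD 15: (-8,0) -> (7,0) [heading=0, draw]
]
PU: pen up
FD 20: (7,0) -> (27,0) [heading=0, move]
Final: pos=(27,0), heading=0, 12 segment(s) drawn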